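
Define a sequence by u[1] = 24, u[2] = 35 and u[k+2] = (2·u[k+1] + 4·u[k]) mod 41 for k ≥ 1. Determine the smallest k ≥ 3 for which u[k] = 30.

We have u[1] = 24, u[2] = 35, u[3] = 2, u[4] = 21, u[5] = 9, u[6] = 20, u[7] = 35, u[8] = 27, u[9] = 30, u[10] = 4, u[11] = 5, u[12] = 26, u[13] = 31, u[14] = 2, u[15] = 5, u[16] = 18, u[17] = 15, u[18] = 20, u[19] = 18, u[20] = 34, u[21] = 17, u[22] = 6, u[23] = 39, u[24] = 20, u[25] = 32, u[26] = 21, u[27] = 6, u[28] = 14, u[29] = 11, u[30] = 37, u[31] = 36, u[32] = 15, u[33] = 10, u[34] = 39, u[35] = 36, u[36] = 23, u[37] = 26, u[38] = 21, u[39] = 23, u[40] = 7, u[41] = 24, u[42] = 35.
Since (u[41], u[42]) = (u[1], u[2]) = (24, 35) (two consecutive terms determine the rest), the sequence is periodic with period 40.
The value 30 first appears (with k ≥ 3) at u[9].

9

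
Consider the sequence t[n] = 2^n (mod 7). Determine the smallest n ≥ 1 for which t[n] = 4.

2

Listing terms: t[0] = 1,  t[1] = 2,  t[2] = 4,  t[3] = 1.
The sequence repeats with period 3.
The value 4 first appears (with n ≥ 1) at t[2].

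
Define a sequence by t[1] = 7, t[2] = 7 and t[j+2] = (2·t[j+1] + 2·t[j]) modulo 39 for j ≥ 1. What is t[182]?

7

We have t[1] = 7,  t[2] = 7,  t[3] = 28,  t[4] = 31,  t[5] = 1,  t[6] = 25,  t[7] = 13,  t[8] = 37,  t[9] = 22,  t[10] = 1,  t[11] = 7,  t[12] = 16,  t[13] = 7,  t[14] = 7.
The sequence repeats with period 12.
So t[182] = t[1 + ((182-1) mod 12)] = t[2] = 7.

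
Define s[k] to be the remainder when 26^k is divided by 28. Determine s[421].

Listing terms: s[1] = 26,  s[2] = 4,  s[3] = 20,  s[4] = 16,  s[5] = 24,  s[6] = 8,  s[7] = 12,  s[8] = 4.
Since s[8] = s[2] = 4, the sequence is eventually periodic: after a pre-period of length 1 it cycles with period 6.
For k ≥ 2, s[k] depends only on (k - 2) mod 6. (421 - 2) mod 6 = 5, so s[421] = s[7] = 12.

12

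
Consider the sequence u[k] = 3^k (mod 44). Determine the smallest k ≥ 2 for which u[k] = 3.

We have u[1] = 3,  u[2] = 9,  u[3] = 27,  u[4] = 37,  u[5] = 23,  u[6] = 25,  u[7] = 31,  u[8] = 5,  u[9] = 15,  u[10] = 1,  u[11] = 3.
The sequence repeats with period 10.
The value 3 next appears (with k ≥ 2) at u[11].

11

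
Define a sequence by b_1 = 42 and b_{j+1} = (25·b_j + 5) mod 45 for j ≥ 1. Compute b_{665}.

5

b_1 = 42,  b_2 = 20,  b_3 = 10,  b_4 = 30,  b_5 = 35,  b_6 = 25,  b_7 = 0,  b_8 = 5,  b_9 = 40,  b_{10} = 15,  b_{11} = 20.
Since b_{11} = b_2 = 20, the sequence is eventually periodic: after a pre-period of length 1 it cycles with period 9.
For j ≥ 2, b_j depends only on (j - 2) mod 9. (665 - 2) mod 9 = 6, so b_{665} = b_8 = 5.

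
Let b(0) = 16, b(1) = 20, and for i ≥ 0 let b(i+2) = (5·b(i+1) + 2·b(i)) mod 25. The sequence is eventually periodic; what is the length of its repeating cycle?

Listing terms: b(0) = 16, b(1) = 20, b(2) = 7, b(3) = 0, b(4) = 14, b(5) = 20, b(6) = 3, b(7) = 5, b(8) = 6, b(9) = 15, b(10) = 12, b(11) = 15, b(12) = 24, b(13) = 0, b(14) = 23, b(15) = 15, b(16) = 21, b(17) = 10, b(18) = 17, b(19) = 5, b(20) = 9, b(21) = 5, b(22) = 18, b(23) = 0, b(24) = 11, b(25) = 5, b(26) = 22, b(27) = 20, b(28) = 19, b(29) = 10, b(30) = 13, b(31) = 10, b(32) = 1, b(33) = 0, b(34) = 2, b(35) = 10, b(36) = 4, b(37) = 15, b(38) = 8, b(39) = 20, b(40) = 16, b(41) = 20.
The sequence repeats with period 40.

40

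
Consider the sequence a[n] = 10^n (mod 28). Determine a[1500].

We have a[1] = 10, a[2] = 16, a[3] = 20, a[4] = 4, a[5] = 12, a[6] = 8, a[7] = 24, a[8] = 16.
Since a[8] = a[2] = 16, the sequence is eventually periodic: after a pre-period of length 1 it cycles with period 6.
For n ≥ 2, a[n] depends only on (n - 2) mod 6. (1500 - 2) mod 6 = 4, so a[1500] = a[6] = 8.

8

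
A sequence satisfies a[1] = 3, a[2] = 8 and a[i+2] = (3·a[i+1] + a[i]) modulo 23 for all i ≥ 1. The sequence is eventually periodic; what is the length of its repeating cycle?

22

We have a[1] = 3; a[2] = 8; a[3] = 4; a[4] = 20; a[5] = 18; a[6] = 5; a[7] = 10; a[8] = 12; a[9] = 0; a[10] = 12; a[11] = 13; a[12] = 5; a[13] = 5; a[14] = 20; a[15] = 19; a[16] = 8; a[17] = 20; a[18] = 22; a[19] = 17; a[20] = 4; a[21] = 6; a[22] = 22; a[23] = 3; a[24] = 8.
The sequence repeats with period 22.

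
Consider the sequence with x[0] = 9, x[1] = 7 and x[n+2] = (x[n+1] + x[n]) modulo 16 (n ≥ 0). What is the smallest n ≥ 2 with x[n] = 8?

Listing terms: x[0] = 9,  x[1] = 7,  x[2] = 0,  x[3] = 7,  x[4] = 7,  x[5] = 14,  x[6] = 5,  x[7] = 3,  x[8] = 8,  x[9] = 11,  x[10] = 3,  x[11] = 14,  x[12] = 1,  x[13] = 15,  x[14] = 0,  x[15] = 15,  x[16] = 15,  x[17] = 14,  x[18] = 13,  x[19] = 11,  x[20] = 8,  x[21] = 3,  x[22] = 11,  x[23] = 14,  x[24] = 9,  x[25] = 7.
Since (x[24], x[25]) = (x[0], x[1]) = (9, 7) (two consecutive terms determine the rest), the sequence is periodic with period 24.
The value 8 first appears (with n ≥ 2) at x[8].

8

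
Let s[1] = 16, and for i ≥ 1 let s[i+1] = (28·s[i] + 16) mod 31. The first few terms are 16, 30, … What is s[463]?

7

Computing terms: s[1] = 16,  s[2] = 30,  s[3] = 19,  s[4] = 21,  s[5] = 15,  s[6] = 2,  s[7] = 10,  s[8] = 17,  s[9] = 27,  s[10] = 28,  s[11] = 25,  s[12] = 3,  s[13] = 7,  s[14] = 26,  s[15] = 0,  s[16] = 16.
Since s[16] = s[1] = 16, the sequence is periodic with period 15.
So s[463] = s[1 + ((463-1) mod 15)] = s[13] = 7.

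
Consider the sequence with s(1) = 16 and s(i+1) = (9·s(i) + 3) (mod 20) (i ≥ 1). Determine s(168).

Computing terms: s(1) = 16,  s(2) = 7,  s(3) = 6,  s(4) = 17,  s(5) = 16.
The sequence repeats with period 4.
So s(168) = s(1 + ((168-1) mod 4)) = s(4) = 17.

17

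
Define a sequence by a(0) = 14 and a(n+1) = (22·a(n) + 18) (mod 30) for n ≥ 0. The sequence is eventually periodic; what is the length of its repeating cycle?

Computing terms: a(0) = 14; a(1) = 26; a(2) = 20; a(3) = 8; a(4) = 14.
Since a(4) = a(0) = 14, the sequence is periodic with period 4.

4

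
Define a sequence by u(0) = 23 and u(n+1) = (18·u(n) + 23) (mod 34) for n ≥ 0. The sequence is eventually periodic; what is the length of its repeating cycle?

Listing terms: u(0) = 23; u(1) = 29; u(2) = 1; u(3) = 7; u(4) = 13; u(5) = 19; u(6) = 25; u(7) = 31; u(8) = 3; u(9) = 9; u(10) = 15; u(11) = 21; u(12) = 27; u(13) = 33; u(14) = 5; u(15) = 11; u(16) = 17; u(17) = 23.
The sequence repeats with period 17.

17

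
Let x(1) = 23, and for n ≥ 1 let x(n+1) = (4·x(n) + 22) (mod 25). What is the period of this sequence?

Listing terms: x(1) = 23,  x(2) = 14,  x(3) = 3,  x(4) = 9,  x(5) = 8,  x(6) = 4,  x(7) = 13,  x(8) = 24,  x(9) = 18,  x(10) = 19,  x(11) = 23.
Since x(11) = x(1) = 23, the sequence is periodic with period 10.

10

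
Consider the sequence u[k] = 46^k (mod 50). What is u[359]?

We have u[0] = 1; u[1] = 46; u[2] = 16; u[3] = 36; u[4] = 6; u[5] = 26; u[6] = 46.
Since u[6] = u[1] = 46, the sequence is eventually periodic: after a pre-period of length 1 it cycles with period 5.
For k ≥ 1, u[k] depends only on (k - 1) mod 5. (359 - 1) mod 5 = 3, so u[359] = u[4] = 6.

6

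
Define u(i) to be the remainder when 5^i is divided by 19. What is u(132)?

We have u(1) = 5; u(2) = 6; u(3) = 11; u(4) = 17; u(5) = 9; u(6) = 7; u(7) = 16; u(8) = 4; u(9) = 1; u(10) = 5.
The sequence repeats with period 9.
(132 - 1) mod 9 = 5, so u(132) = u(6) = 7.

7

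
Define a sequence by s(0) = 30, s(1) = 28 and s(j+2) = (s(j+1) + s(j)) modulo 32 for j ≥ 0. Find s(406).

0

We have s(0) = 30,  s(1) = 28,  s(2) = 26,  s(3) = 22,  s(4) = 16,  s(5) = 6,  s(6) = 22,  s(7) = 28,  s(8) = 18,  s(9) = 14,  s(10) = 0,  s(11) = 14,  s(12) = 14,  s(13) = 28,  s(14) = 10,  s(15) = 6,  s(16) = 16,  s(17) = 22,  s(18) = 6,  s(19) = 28,  s(20) = 2,  s(21) = 30,  s(22) = 0,  s(23) = 30,  s(24) = 30,  s(25) = 28.
The sequence repeats with period 24.
So s(406) = s(0 + ((406-0) mod 24)) = s(22) = 0.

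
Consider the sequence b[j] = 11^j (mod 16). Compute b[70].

9

We have b[1] = 11, b[2] = 9, b[3] = 3, b[4] = 1, b[5] = 11.
Since b[5] = b[1] = 11, the sequence is periodic with period 4.
So b[70] = b[1 + ((70-1) mod 4)] = b[2] = 9.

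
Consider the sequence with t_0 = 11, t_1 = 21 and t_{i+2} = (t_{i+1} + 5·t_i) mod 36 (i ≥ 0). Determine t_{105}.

13

We have t_0 = 11, t_1 = 21, t_2 = 4, t_3 = 1, t_4 = 21, t_5 = 26, t_6 = 23, t_7 = 9, t_8 = 16, t_9 = 25, t_{10} = 33, t_{11} = 14, t_{12} = 35, t_{13} = 33, t_{14} = 28, t_{15} = 13, t_{16} = 9, t_{17} = 2, t_{18} = 11, t_{19} = 21.
Since (t_{18}, t_{19}) = (t_0, t_1) = (11, 21) (two consecutive terms determine the rest), the sequence is periodic with period 18.
(105 - 0) mod 18 = 15, so t_{105} = t_{15} = 13.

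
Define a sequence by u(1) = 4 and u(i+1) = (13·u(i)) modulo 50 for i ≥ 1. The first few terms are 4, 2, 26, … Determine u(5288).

18

u(1) = 4, u(2) = 2, u(3) = 26, u(4) = 38, u(5) = 44, u(6) = 22, u(7) = 36, u(8) = 18, u(9) = 34, u(10) = 42, u(11) = 46, u(12) = 48, u(13) = 24, u(14) = 12, u(15) = 6, u(16) = 28, u(17) = 14, u(18) = 32, u(19) = 16, u(20) = 8, u(21) = 4.
The sequence repeats with period 20.
So u(5288) = u(1 + ((5288-1) mod 20)) = u(8) = 18.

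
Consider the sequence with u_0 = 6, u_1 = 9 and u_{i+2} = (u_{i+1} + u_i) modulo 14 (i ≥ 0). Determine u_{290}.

1

Computing terms: u_0 = 6, u_1 = 9, u_2 = 1, u_3 = 10, u_4 = 11, u_5 = 7, u_6 = 4, u_7 = 11, u_8 = 1, u_9 = 12, u_{10} = 13, u_{11} = 11, u_{12} = 10, u_{13} = 7, u_{14} = 3, u_{15} = 10, u_{16} = 13, u_{17} = 9, u_{18} = 8, u_{19} = 3, u_{20} = 11, u_{21} = 0, u_{22} = 11, u_{23} = 11, u_{24} = 8, u_{25} = 5, u_{26} = 13, u_{27} = 4, u_{28} = 3, u_{29} = 7, u_{30} = 10, u_{31} = 3, u_{32} = 13, u_{33} = 2, u_{34} = 1, u_{35} = 3, u_{36} = 4, u_{37} = 7, u_{38} = 11, u_{39} = 4, u_{40} = 1, u_{41} = 5, u_{42} = 6, u_{43} = 11, u_{44} = 3, u_{45} = 0, u_{46} = 3, u_{47} = 3, u_{48} = 6, u_{49} = 9.
The sequence repeats with period 48.
So u_{290} = u_{0 + ((290-0) mod 48)} = u_2 = 1.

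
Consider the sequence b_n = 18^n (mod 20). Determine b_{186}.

We have b_1 = 18,  b_2 = 4,  b_3 = 12,  b_4 = 16,  b_5 = 8,  b_6 = 4.
Since b_6 = b_2 = 4, the sequence is eventually periodic: after a pre-period of length 1 it cycles with period 4.
For n ≥ 2, b_n depends only on (n - 2) mod 4. (186 - 2) mod 4 = 0, so b_{186} = b_2 = 4.

4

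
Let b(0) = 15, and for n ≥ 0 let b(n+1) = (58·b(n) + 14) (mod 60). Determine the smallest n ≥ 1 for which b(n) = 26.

b(0) = 15; b(1) = 44; b(2) = 46; b(3) = 42; b(4) = 50; b(5) = 34; b(6) = 6; b(7) = 2; b(8) = 10; b(9) = 54; b(10) = 26; b(11) = 22; b(12) = 30; b(13) = 14; b(14) = 46.
Since b(14) = b(2) = 46, the sequence is eventually periodic: after a pre-period of length 2 it cycles with period 12.
The value 26 first appears (with n ≥ 1) at b(10).

10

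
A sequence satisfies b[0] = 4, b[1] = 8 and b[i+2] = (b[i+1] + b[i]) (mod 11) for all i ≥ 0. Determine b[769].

b[0] = 4; b[1] = 8; b[2] = 1; b[3] = 9; b[4] = 10; b[5] = 8; b[6] = 7; b[7] = 4; b[8] = 0; b[9] = 4; b[10] = 4; b[11] = 8.
Since (b[10], b[11]) = (b[0], b[1]) = (4, 8) (two consecutive terms determine the rest), the sequence is periodic with period 10.
(769 - 0) mod 10 = 9, so b[769] = b[9] = 4.

4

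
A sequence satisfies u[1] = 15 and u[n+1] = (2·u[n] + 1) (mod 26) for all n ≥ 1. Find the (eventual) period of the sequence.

Listing terms: u[1] = 15; u[2] = 5; u[3] = 11; u[4] = 23; u[5] = 21; u[6] = 17; u[7] = 9; u[8] = 19; u[9] = 13; u[10] = 1; u[11] = 3; u[12] = 7; u[13] = 15.
The sequence repeats with period 12.

12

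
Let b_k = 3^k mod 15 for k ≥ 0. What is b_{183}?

Listing terms: b_0 = 1,  b_1 = 3,  b_2 = 9,  b_3 = 12,  b_4 = 6,  b_5 = 3.
Since b_5 = b_1 = 3, the sequence is eventually periodic: after a pre-period of length 1 it cycles with period 4.
For k ≥ 1, b_k depends only on (k - 1) mod 4. (183 - 1) mod 4 = 2, so b_{183} = b_3 = 12.

12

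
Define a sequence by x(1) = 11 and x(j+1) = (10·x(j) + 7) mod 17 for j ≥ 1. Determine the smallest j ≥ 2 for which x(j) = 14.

16

Listing terms: x(1) = 11,  x(2) = 15,  x(3) = 4,  x(4) = 13,  x(5) = 1,  x(6) = 0,  x(7) = 7,  x(8) = 9,  x(9) = 12,  x(10) = 8,  x(11) = 2,  x(12) = 10,  x(13) = 5,  x(14) = 6,  x(15) = 16,  x(16) = 14,  x(17) = 11.
The sequence repeats with period 16.
The value 14 first appears (with j ≥ 2) at x(16).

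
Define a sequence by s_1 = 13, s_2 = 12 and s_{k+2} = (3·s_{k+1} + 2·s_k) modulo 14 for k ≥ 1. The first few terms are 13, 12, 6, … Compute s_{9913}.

8

Computing terms: s_1 = 13; s_2 = 12; s_3 = 6; s_4 = 0; s_5 = 12; s_6 = 8; s_7 = 6; s_8 = 6; s_9 = 2; s_{10} = 4; s_{11} = 2; s_{12} = 0; s_{13} = 4; s_{14} = 12; s_{15} = 2; s_{16} = 2; s_{17} = 10; s_{18} = 6; s_{19} = 10; s_{20} = 0; s_{21} = 6; s_{22} = 4; s_{23} = 10; s_{24} = 10; s_{25} = 8; s_{26} = 2; s_{27} = 8; s_{28} = 0; s_{29} = 2; s_{30} = 6; s_{31} = 8; s_{32} = 8; s_{33} = 12; s_{34} = 10; s_{35} = 12; s_{36} = 0; s_{37} = 10; s_{38} = 2; s_{39} = 12; s_{40} = 12; s_{41} = 4; s_{42} = 8; s_{43} = 4; s_{44} = 0; s_{45} = 8; s_{46} = 10; s_{47} = 4; s_{48} = 4; s_{49} = 6; s_{50} = 12; s_{51} = 6.
Since (s_{50}, s_{51}) = (s_2, s_3) = (12, 6) (two consecutive terms determine the rest), the sequence is eventually periodic: after a pre-period of length 1 it cycles with period 48.
For k ≥ 2, s_k depends only on (k - 2) mod 48. (9913 - 2) mod 48 = 23, so s_{9913} = s_{25} = 8.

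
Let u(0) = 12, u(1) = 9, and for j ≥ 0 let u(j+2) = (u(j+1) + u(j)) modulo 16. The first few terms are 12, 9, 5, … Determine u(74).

5

u(0) = 12,  u(1) = 9,  u(2) = 5,  u(3) = 14,  u(4) = 3,  u(5) = 1,  u(6) = 4,  u(7) = 5,  u(8) = 9,  u(9) = 14,  u(10) = 7,  u(11) = 5,  u(12) = 12,  u(13) = 1,  u(14) = 13,  u(15) = 14,  u(16) = 11,  u(17) = 9,  u(18) = 4,  u(19) = 13,  u(20) = 1,  u(21) = 14,  u(22) = 15,  u(23) = 13,  u(24) = 12,  u(25) = 9.
The sequence repeats with period 24.
So u(74) = u(0 + ((74-0) mod 24)) = u(2) = 5.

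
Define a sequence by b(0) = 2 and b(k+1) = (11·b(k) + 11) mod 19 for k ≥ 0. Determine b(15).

2

We have b(0) = 2,  b(1) = 14,  b(2) = 13,  b(3) = 2.
The sequence repeats with period 3.
(15 - 0) mod 3 = 0, so b(15) = b(0) = 2.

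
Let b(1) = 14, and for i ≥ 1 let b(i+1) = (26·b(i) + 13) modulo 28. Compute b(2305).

b(1) = 14,  b(2) = 13,  b(3) = 15,  b(4) = 11,  b(5) = 19,  b(6) = 3,  b(7) = 7,  b(8) = 27,  b(9) = 15.
Since b(9) = b(3) = 15, the sequence is eventually periodic: after a pre-period of length 2 it cycles with period 6.
For i ≥ 3, b(i) depends only on (i - 3) mod 6. (2305 - 3) mod 6 = 4, so b(2305) = b(7) = 7.

7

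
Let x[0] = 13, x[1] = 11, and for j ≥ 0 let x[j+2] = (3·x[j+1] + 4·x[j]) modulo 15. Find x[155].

2

Computing terms: x[0] = 13, x[1] = 11, x[2] = 10, x[3] = 14, x[4] = 7, x[5] = 2, x[6] = 4, x[7] = 5, x[8] = 1, x[9] = 8, x[10] = 13, x[11] = 11.
Since (x[10], x[11]) = (x[0], x[1]) = (13, 11) (two consecutive terms determine the rest), the sequence is periodic with period 10.
(155 - 0) mod 10 = 5, so x[155] = x[5] = 2.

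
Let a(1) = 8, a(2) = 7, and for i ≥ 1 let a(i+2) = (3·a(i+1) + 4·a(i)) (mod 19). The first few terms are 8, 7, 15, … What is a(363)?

We have a(1) = 8,  a(2) = 7,  a(3) = 15,  a(4) = 16,  a(5) = 13,  a(6) = 8,  a(7) = 0,  a(8) = 13,  a(9) = 1,  a(10) = 17,  a(11) = 17,  a(12) = 5,  a(13) = 7,  a(14) = 3,  a(15) = 18,  a(16) = 9,  a(17) = 4,  a(18) = 10,  a(19) = 8,  a(20) = 7.
Since (a(19), a(20)) = (a(1), a(2)) = (8, 7) (two consecutive terms determine the rest), the sequence is periodic with period 18.
So a(363) = a(1 + ((363-1) mod 18)) = a(3) = 15.

15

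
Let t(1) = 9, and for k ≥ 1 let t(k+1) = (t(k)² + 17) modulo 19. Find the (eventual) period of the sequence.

We have t(1) = 9; t(2) = 3; t(3) = 7; t(4) = 9.
The sequence repeats with period 3.

3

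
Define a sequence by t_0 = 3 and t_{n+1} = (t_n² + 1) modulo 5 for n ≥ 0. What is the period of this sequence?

3

We have t_0 = 3,  t_1 = 0,  t_2 = 1,  t_3 = 2,  t_4 = 0.
Since t_4 = t_1 = 0, the sequence is eventually periodic: after a pre-period of length 1 it cycles with period 3.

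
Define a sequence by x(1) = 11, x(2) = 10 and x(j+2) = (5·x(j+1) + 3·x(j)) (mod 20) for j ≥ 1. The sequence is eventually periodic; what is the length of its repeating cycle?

Listing terms: x(1) = 11,  x(2) = 10,  x(3) = 3,  x(4) = 5,  x(5) = 14,  x(6) = 5,  x(7) = 7,  x(8) = 10,  x(9) = 11,  x(10) = 5,  x(11) = 18,  x(12) = 5,  x(13) = 19,  x(14) = 10,  x(15) = 7,  x(16) = 5,  x(17) = 6,  x(18) = 5,  x(19) = 3,  x(20) = 10,  x(21) = 19,  x(22) = 5,  x(23) = 2,  x(24) = 5,  x(25) = 11,  x(26) = 10.
The sequence repeats with period 24.

24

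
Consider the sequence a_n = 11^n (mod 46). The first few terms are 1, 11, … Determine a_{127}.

37

We have a_0 = 1, a_1 = 11, a_2 = 29, a_3 = 43, a_4 = 13, a_5 = 5, a_6 = 9, a_7 = 7, a_8 = 31, a_9 = 19, a_{10} = 25, a_{11} = 45, a_{12} = 35, a_{13} = 17, a_{14} = 3, a_{15} = 33, a_{16} = 41, a_{17} = 37, a_{18} = 39, a_{19} = 15, a_{20} = 27, a_{21} = 21, a_{22} = 1.
The sequence repeats with period 22.
(127 - 0) mod 22 = 17, so a_{127} = a_{17} = 37.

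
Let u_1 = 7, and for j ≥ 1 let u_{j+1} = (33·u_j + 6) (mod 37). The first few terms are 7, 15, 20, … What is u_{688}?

We have u_1 = 7,  u_2 = 15,  u_3 = 20,  u_4 = 0,  u_5 = 6,  u_6 = 19,  u_7 = 4,  u_8 = 27,  u_9 = 9,  u_{10} = 7.
Since u_{10} = u_1 = 7, the sequence is periodic with period 9.
(688 - 1) mod 9 = 3, so u_{688} = u_4 = 0.

0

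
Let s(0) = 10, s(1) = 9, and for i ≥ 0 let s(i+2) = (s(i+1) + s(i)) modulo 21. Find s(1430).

17

s(0) = 10,  s(1) = 9,  s(2) = 19,  s(3) = 7,  s(4) = 5,  s(5) = 12,  s(6) = 17,  s(7) = 8,  s(8) = 4,  s(9) = 12,  s(10) = 16,  s(11) = 7,  s(12) = 2,  s(13) = 9,  s(14) = 11,  s(15) = 20,  s(16) = 10,  s(17) = 9.
The sequence repeats with period 16.
(1430 - 0) mod 16 = 6, so s(1430) = s(6) = 17.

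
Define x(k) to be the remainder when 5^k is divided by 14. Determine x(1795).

5

x(1) = 5,  x(2) = 11,  x(3) = 13,  x(4) = 9,  x(5) = 3,  x(6) = 1,  x(7) = 5.
Since x(7) = x(1) = 5, the sequence is periodic with period 6.
So x(1795) = x(1 + ((1795-1) mod 6)) = x(1) = 5.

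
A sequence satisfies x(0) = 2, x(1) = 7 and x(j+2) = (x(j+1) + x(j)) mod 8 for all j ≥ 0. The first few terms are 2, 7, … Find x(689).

We have x(0) = 2, x(1) = 7, x(2) = 1, x(3) = 0, x(4) = 1, x(5) = 1, x(6) = 2, x(7) = 3, x(8) = 5, x(9) = 0, x(10) = 5, x(11) = 5, x(12) = 2, x(13) = 7.
The sequence repeats with period 12.
So x(689) = x(0 + ((689-0) mod 12)) = x(5) = 1.

1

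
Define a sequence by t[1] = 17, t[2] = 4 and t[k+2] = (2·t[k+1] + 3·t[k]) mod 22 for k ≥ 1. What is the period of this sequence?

Computing terms: t[1] = 17,  t[2] = 4,  t[3] = 15,  t[4] = 20,  t[5] = 19,  t[6] = 10,  t[7] = 11,  t[8] = 8,  t[9] = 5,  t[10] = 12,  t[11] = 17,  t[12] = 4.
The sequence repeats with period 10.

10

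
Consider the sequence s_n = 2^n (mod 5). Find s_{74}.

4

We have s_1 = 2, s_2 = 4, s_3 = 3, s_4 = 1, s_5 = 2.
Since s_5 = s_1 = 2, the sequence is periodic with period 4.
(74 - 1) mod 4 = 1, so s_{74} = s_2 = 4.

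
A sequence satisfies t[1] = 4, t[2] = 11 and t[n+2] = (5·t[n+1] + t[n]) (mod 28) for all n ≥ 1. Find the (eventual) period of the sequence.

6

We have t[1] = 4,  t[2] = 11,  t[3] = 3,  t[4] = 26,  t[5] = 21,  t[6] = 19,  t[7] = 4,  t[8] = 11.
The sequence repeats with period 6.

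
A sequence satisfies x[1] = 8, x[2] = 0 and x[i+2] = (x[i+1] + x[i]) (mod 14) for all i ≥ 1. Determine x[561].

8

Listing terms: x[1] = 8, x[2] = 0, x[3] = 8, x[4] = 8, x[5] = 2, x[6] = 10, x[7] = 12, x[8] = 8, x[9] = 6, x[10] = 0, x[11] = 6, x[12] = 6, x[13] = 12, x[14] = 4, x[15] = 2, x[16] = 6, x[17] = 8, x[18] = 0.
The sequence repeats with period 16.
(561 - 1) mod 16 = 0, so x[561] = x[1] = 8.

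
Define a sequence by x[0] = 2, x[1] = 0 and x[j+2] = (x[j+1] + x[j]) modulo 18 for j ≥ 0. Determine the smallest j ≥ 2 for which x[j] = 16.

7

Computing terms: x[0] = 2; x[1] = 0; x[2] = 2; x[3] = 2; x[4] = 4; x[5] = 6; x[6] = 10; x[7] = 16; x[8] = 8; x[9] = 6; x[10] = 14; x[11] = 2; x[12] = 16; x[13] = 0; x[14] = 16; x[15] = 16; x[16] = 14; x[17] = 12; x[18] = 8; x[19] = 2; x[20] = 10; x[21] = 12; x[22] = 4; x[23] = 16; x[24] = 2; x[25] = 0.
The sequence repeats with period 24.
The value 16 first appears (with j ≥ 2) at x[7].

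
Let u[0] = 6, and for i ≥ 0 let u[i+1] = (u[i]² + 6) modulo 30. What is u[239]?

0

We have u[0] = 6, u[1] = 12, u[2] = 0, u[3] = 6.
The sequence repeats with period 3.
(239 - 0) mod 3 = 2, so u[239] = u[2] = 0.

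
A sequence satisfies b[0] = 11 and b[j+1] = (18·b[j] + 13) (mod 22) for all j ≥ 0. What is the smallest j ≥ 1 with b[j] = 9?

7

Listing terms: b[0] = 11; b[1] = 13; b[2] = 5; b[3] = 15; b[4] = 19; b[5] = 3; b[6] = 1; b[7] = 9; b[8] = 21; b[9] = 17; b[10] = 11.
Since b[10] = b[0] = 11, the sequence is periodic with period 10.
The value 9 first appears (with j ≥ 1) at b[7].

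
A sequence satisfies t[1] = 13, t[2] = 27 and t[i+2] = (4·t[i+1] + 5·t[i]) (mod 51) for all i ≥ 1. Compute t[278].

36

Listing terms: t[1] = 13,  t[2] = 27,  t[3] = 20,  t[4] = 11,  t[5] = 42,  t[6] = 19,  t[7] = 31,  t[8] = 15,  t[9] = 11,  t[10] = 17,  t[11] = 21,  t[12] = 16,  t[13] = 16,  t[14] = 42,  t[15] = 44,  t[16] = 29,  t[17] = 30,  t[18] = 10,  t[19] = 37,  t[20] = 45,  t[21] = 8,  t[22] = 2,  t[23] = 48,  t[24] = 49,  t[25] = 28,  t[26] = 0,  t[27] = 38,  t[28] = 50,  t[29] = 33,  t[30] = 25,  t[31] = 10,  t[32] = 12,  t[33] = 47,  t[34] = 44,  t[35] = 3,  t[36] = 28,  t[37] = 25,  t[38] = 36,  t[39] = 14,  t[40] = 32,  t[41] = 45,  t[42] = 34,  t[43] = 4,  t[44] = 33,  t[45] = 50,  t[46] = 8,  t[47] = 27,  t[48] = 46,  t[49] = 13,  t[50] = 27.
Since (t[49], t[50]) = (t[1], t[2]) = (13, 27) (two consecutive terms determine the rest), the sequence is periodic with period 48.
(278 - 1) mod 48 = 37, so t[278] = t[38] = 36.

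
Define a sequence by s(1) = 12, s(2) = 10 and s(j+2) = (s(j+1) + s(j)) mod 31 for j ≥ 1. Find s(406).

22

s(1) = 12; s(2) = 10; s(3) = 22; s(4) = 1; s(5) = 23; s(6) = 24; s(7) = 16; s(8) = 9; s(9) = 25; s(10) = 3; s(11) = 28; s(12) = 0; s(13) = 28; s(14) = 28; s(15) = 25; s(16) = 22; s(17) = 16; s(18) = 7; s(19) = 23; s(20) = 30; s(21) = 22; s(22) = 21; s(23) = 12; s(24) = 2; s(25) = 14; s(26) = 16; s(27) = 30; s(28) = 15; s(29) = 14; s(30) = 29; s(31) = 12; s(32) = 10.
Since (s(31), s(32)) = (s(1), s(2)) = (12, 10) (two consecutive terms determine the rest), the sequence is periodic with period 30.
So s(406) = s(1 + ((406-1) mod 30)) = s(16) = 22.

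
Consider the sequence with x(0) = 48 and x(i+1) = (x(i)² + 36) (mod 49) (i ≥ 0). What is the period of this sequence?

Listing terms: x(0) = 48,  x(1) = 37,  x(2) = 33,  x(3) = 47,  x(4) = 40,  x(5) = 19,  x(6) = 5,  x(7) = 12,  x(8) = 33.
Since x(8) = x(2) = 33, the sequence is eventually periodic: after a pre-period of length 2 it cycles with period 6.

6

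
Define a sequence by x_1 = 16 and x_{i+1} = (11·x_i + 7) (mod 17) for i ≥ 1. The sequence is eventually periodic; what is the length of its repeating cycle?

Listing terms: x_1 = 16, x_2 = 13, x_3 = 14, x_4 = 8, x_5 = 10, x_6 = 15, x_7 = 2, x_8 = 12, x_9 = 3, x_{10} = 6, x_{11} = 5, x_{12} = 11, x_{13} = 9, x_{14} = 4, x_{15} = 0, x_{16} = 7, x_{17} = 16.
Since x_{17} = x_1 = 16, the sequence is periodic with period 16.

16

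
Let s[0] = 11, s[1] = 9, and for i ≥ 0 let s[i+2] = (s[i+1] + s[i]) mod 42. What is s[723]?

29

Computing terms: s[0] = 11, s[1] = 9, s[2] = 20, s[3] = 29, s[4] = 7, s[5] = 36, s[6] = 1, s[7] = 37, s[8] = 38, s[9] = 33, s[10] = 29, s[11] = 20, s[12] = 7, s[13] = 27, s[14] = 34, s[15] = 19, s[16] = 11, s[17] = 30, s[18] = 41, s[19] = 29, s[20] = 28, s[21] = 15, s[22] = 1, s[23] = 16, s[24] = 17, s[25] = 33, s[26] = 8, s[27] = 41, s[28] = 7, s[29] = 6, s[30] = 13, s[31] = 19, s[32] = 32, s[33] = 9, s[34] = 41, s[35] = 8, s[36] = 7, s[37] = 15, s[38] = 22, s[39] = 37, s[40] = 17, s[41] = 12, s[42] = 29, s[43] = 41, s[44] = 28, s[45] = 27, s[46] = 13, s[47] = 40, s[48] = 11, s[49] = 9.
Since (s[48], s[49]) = (s[0], s[1]) = (11, 9) (two consecutive terms determine the rest), the sequence is periodic with period 48.
So s[723] = s[0 + ((723-0) mod 48)] = s[3] = 29.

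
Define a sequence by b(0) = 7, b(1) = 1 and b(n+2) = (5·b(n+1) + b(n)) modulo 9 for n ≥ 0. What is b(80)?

7

Computing terms: b(0) = 7; b(1) = 1; b(2) = 3; b(3) = 7; b(4) = 2; b(5) = 8; b(6) = 6; b(7) = 2; b(8) = 7; b(9) = 1.
Since (b(8), b(9)) = (b(0), b(1)) = (7, 1) (two consecutive terms determine the rest), the sequence is periodic with period 8.
(80 - 0) mod 8 = 0, so b(80) = b(0) = 7.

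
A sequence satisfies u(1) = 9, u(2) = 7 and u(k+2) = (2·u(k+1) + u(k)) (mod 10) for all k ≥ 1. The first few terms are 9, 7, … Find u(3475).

Computing terms: u(1) = 9, u(2) = 7, u(3) = 3, u(4) = 3, u(5) = 9, u(6) = 1, u(7) = 1, u(8) = 3, u(9) = 7, u(10) = 7, u(11) = 1, u(12) = 9, u(13) = 9, u(14) = 7.
Since (u(13), u(14)) = (u(1), u(2)) = (9, 7) (two consecutive terms determine the rest), the sequence is periodic with period 12.
So u(3475) = u(1 + ((3475-1) mod 12)) = u(7) = 1.

1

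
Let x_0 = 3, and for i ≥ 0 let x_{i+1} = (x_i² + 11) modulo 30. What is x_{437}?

Listing terms: x_0 = 3,  x_1 = 20,  x_2 = 21,  x_3 = 2,  x_4 = 15,  x_5 = 26,  x_6 = 27,  x_7 = 20.
Since x_7 = x_1 = 20, the sequence is eventually periodic: after a pre-period of length 1 it cycles with period 6.
For i ≥ 1, x_i depends only on (i - 1) mod 6. (437 - 1) mod 6 = 4, so x_{437} = x_5 = 26.

26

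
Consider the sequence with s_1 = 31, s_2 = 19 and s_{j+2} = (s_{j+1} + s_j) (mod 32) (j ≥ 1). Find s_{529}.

31

s_1 = 31, s_2 = 19, s_3 = 18, s_4 = 5, s_5 = 23, s_6 = 28, s_7 = 19, s_8 = 15, s_9 = 2, s_{10} = 17, s_{11} = 19, s_{12} = 4, s_{13} = 23, s_{14} = 27, s_{15} = 18, s_{16} = 13, s_{17} = 31, s_{18} = 12, s_{19} = 11, s_{20} = 23, s_{21} = 2, s_{22} = 25, s_{23} = 27, s_{24} = 20, s_{25} = 15, s_{26} = 3, s_{27} = 18, s_{28} = 21, s_{29} = 7, s_{30} = 28, s_{31} = 3, s_{32} = 31, s_{33} = 2, s_{34} = 1, s_{35} = 3, s_{36} = 4, s_{37} = 7, s_{38} = 11, s_{39} = 18, s_{40} = 29, s_{41} = 15, s_{42} = 12, s_{43} = 27, s_{44} = 7, s_{45} = 2, s_{46} = 9, s_{47} = 11, s_{48} = 20, s_{49} = 31, s_{50} = 19.
Since (s_{49}, s_{50}) = (s_1, s_2) = (31, 19) (two consecutive terms determine the rest), the sequence is periodic with period 48.
So s_{529} = s_{1 + ((529-1) mod 48)} = s_1 = 31.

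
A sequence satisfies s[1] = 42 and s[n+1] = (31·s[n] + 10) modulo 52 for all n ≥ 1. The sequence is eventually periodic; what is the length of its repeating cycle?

Listing terms: s[1] = 42; s[2] = 12; s[3] = 18; s[4] = 48; s[5] = 42.
The sequence repeats with period 4.

4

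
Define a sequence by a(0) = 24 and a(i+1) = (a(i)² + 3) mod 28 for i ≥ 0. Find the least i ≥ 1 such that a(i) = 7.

5

We have a(0) = 24; a(1) = 19; a(2) = 0; a(3) = 3; a(4) = 12; a(5) = 7; a(6) = 24.
Since a(6) = a(0) = 24, the sequence is periodic with period 6.
The value 7 first appears (with i ≥ 1) at a(5).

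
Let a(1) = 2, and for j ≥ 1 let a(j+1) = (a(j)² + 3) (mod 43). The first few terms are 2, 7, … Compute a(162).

a(1) = 2,  a(2) = 7,  a(3) = 9,  a(4) = 41,  a(5) = 7.
Since a(5) = a(2) = 7, the sequence is eventually periodic: after a pre-period of length 1 it cycles with period 3.
For j ≥ 2, a(j) depends only on (j - 2) mod 3. (162 - 2) mod 3 = 1, so a(162) = a(3) = 9.

9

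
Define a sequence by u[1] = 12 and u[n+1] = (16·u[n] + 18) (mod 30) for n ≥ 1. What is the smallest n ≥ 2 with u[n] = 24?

We have u[1] = 12,  u[2] = 0,  u[3] = 18,  u[4] = 6,  u[5] = 24,  u[6] = 12.
Since u[6] = u[1] = 12, the sequence is periodic with period 5.
The value 24 first appears (with n ≥ 2) at u[5].

5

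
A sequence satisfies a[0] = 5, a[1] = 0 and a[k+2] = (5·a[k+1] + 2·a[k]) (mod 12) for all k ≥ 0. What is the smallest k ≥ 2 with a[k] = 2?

a[0] = 5, a[1] = 0, a[2] = 10, a[3] = 2, a[4] = 6, a[5] = 10, a[6] = 2.
Since (a[5], a[6]) = (a[2], a[3]) = (10, 2) (two consecutive terms determine the rest), the sequence is eventually periodic: after a pre-period of length 2 it cycles with period 3.
The value 2 first appears (with k ≥ 2) at a[3].

3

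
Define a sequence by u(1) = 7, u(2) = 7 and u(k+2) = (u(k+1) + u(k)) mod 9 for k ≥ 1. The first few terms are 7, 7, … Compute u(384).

u(1) = 7, u(2) = 7, u(3) = 5, u(4) = 3, u(5) = 8, u(6) = 2, u(7) = 1, u(8) = 3, u(9) = 4, u(10) = 7, u(11) = 2, u(12) = 0, u(13) = 2, u(14) = 2, u(15) = 4, u(16) = 6, u(17) = 1, u(18) = 7, u(19) = 8, u(20) = 6, u(21) = 5, u(22) = 2, u(23) = 7, u(24) = 0, u(25) = 7, u(26) = 7.
Since (u(25), u(26)) = (u(1), u(2)) = (7, 7) (two consecutive terms determine the rest), the sequence is periodic with period 24.
(384 - 1) mod 24 = 23, so u(384) = u(24) = 0.

0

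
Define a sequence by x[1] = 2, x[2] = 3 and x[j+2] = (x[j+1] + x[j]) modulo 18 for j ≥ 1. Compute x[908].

x[1] = 2; x[2] = 3; x[3] = 5; x[4] = 8; x[5] = 13; x[6] = 3; x[7] = 16; x[8] = 1; x[9] = 17; x[10] = 0; x[11] = 17; x[12] = 17; x[13] = 16; x[14] = 15; x[15] = 13; x[16] = 10; x[17] = 5; x[18] = 15; x[19] = 2; x[20] = 17; x[21] = 1; x[22] = 0; x[23] = 1; x[24] = 1; x[25] = 2; x[26] = 3.
The sequence repeats with period 24.
(908 - 1) mod 24 = 19, so x[908] = x[20] = 17.

17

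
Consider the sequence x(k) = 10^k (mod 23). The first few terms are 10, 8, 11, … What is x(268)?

18

x(1) = 10, x(2) = 8, x(3) = 11, x(4) = 18, x(5) = 19, x(6) = 6, x(7) = 14, x(8) = 2, x(9) = 20, x(10) = 16, x(11) = 22, x(12) = 13, x(13) = 15, x(14) = 12, x(15) = 5, x(16) = 4, x(17) = 17, x(18) = 9, x(19) = 21, x(20) = 3, x(21) = 7, x(22) = 1, x(23) = 10.
The sequence repeats with period 22.
(268 - 1) mod 22 = 3, so x(268) = x(4) = 18.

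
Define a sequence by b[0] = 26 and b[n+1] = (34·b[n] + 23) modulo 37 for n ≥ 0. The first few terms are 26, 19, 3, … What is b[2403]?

Computing terms: b[0] = 26, b[1] = 19, b[2] = 3, b[3] = 14, b[4] = 18, b[5] = 6, b[6] = 5, b[7] = 8, b[8] = 36, b[9] = 26.
The sequence repeats with period 9.
(2403 - 0) mod 9 = 0, so b[2403] = b[0] = 26.

26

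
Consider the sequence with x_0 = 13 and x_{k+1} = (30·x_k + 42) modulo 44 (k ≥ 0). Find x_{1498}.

34

Computing terms: x_0 = 13,  x_1 = 36,  x_2 = 22,  x_3 = 42,  x_4 = 26,  x_5 = 30,  x_6 = 18,  x_7 = 10,  x_8 = 34,  x_9 = 6,  x_{10} = 2,  x_{11} = 14,  x_{12} = 22.
Since x_{12} = x_2 = 22, the sequence is eventually periodic: after a pre-period of length 2 it cycles with period 10.
For k ≥ 2, x_k depends only on (k - 2) mod 10. (1498 - 2) mod 10 = 6, so x_{1498} = x_8 = 34.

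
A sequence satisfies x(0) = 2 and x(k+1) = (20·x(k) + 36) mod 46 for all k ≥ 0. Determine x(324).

We have x(0) = 2, x(1) = 30, x(2) = 38, x(3) = 14, x(4) = 40, x(5) = 8, x(6) = 12, x(7) = 0, x(8) = 36, x(9) = 20, x(10) = 22, x(11) = 16, x(12) = 34, x(13) = 26, x(14) = 4, x(15) = 24, x(16) = 10, x(17) = 6, x(18) = 18, x(19) = 28, x(20) = 44, x(21) = 42, x(22) = 2.
The sequence repeats with period 22.
(324 - 0) mod 22 = 16, so x(324) = x(16) = 10.

10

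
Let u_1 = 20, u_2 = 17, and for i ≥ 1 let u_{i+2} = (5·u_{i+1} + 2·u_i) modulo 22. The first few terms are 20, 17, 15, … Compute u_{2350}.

Listing terms: u_1 = 20,  u_2 = 17,  u_3 = 15,  u_4 = 21,  u_5 = 3,  u_6 = 13,  u_7 = 5,  u_8 = 7,  u_9 = 1,  u_{10} = 19,  u_{11} = 9,  u_{12} = 17,  u_{13} = 15.
Since (u_{12}, u_{13}) = (u_2, u_3) = (17, 15) (two consecutive terms determine the rest), the sequence is eventually periodic: after a pre-period of length 1 it cycles with period 10.
For i ≥ 2, u_i depends only on (i - 2) mod 10. (2350 - 2) mod 10 = 8, so u_{2350} = u_{10} = 19.

19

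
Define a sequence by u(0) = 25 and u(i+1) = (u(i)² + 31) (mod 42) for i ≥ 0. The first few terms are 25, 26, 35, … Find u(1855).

26

We have u(0) = 25,  u(1) = 26,  u(2) = 35,  u(3) = 38,  u(4) = 5,  u(5) = 14,  u(6) = 17,  u(7) = 26.
Since u(7) = u(1) = 26, the sequence is eventually periodic: after a pre-period of length 1 it cycles with period 6.
For i ≥ 1, u(i) depends only on (i - 1) mod 6. (1855 - 1) mod 6 = 0, so u(1855) = u(1) = 26.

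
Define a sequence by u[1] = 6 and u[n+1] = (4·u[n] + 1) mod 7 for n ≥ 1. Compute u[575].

We have u[1] = 6, u[2] = 4, u[3] = 3, u[4] = 6.
The sequence repeats with period 3.
So u[575] = u[1 + ((575-1) mod 3)] = u[2] = 4.

4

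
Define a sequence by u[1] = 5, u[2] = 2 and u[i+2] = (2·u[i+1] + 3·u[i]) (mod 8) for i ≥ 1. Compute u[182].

6

u[1] = 5; u[2] = 2; u[3] = 3; u[4] = 4; u[5] = 1; u[6] = 6; u[7] = 7; u[8] = 0; u[9] = 5; u[10] = 2.
The sequence repeats with period 8.
So u[182] = u[1 + ((182-1) mod 8)] = u[6] = 6.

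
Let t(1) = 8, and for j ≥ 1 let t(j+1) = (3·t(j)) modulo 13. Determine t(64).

Listing terms: t(1) = 8, t(2) = 11, t(3) = 7, t(4) = 8.
The sequence repeats with period 3.
So t(64) = t(1 + ((64-1) mod 3)) = t(1) = 8.

8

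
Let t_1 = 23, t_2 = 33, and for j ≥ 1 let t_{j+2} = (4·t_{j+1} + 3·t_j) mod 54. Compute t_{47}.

Listing terms: t_1 = 23; t_2 = 33; t_3 = 39; t_4 = 39; t_5 = 3; t_6 = 21; t_7 = 39; t_8 = 3.
Since (t_7, t_8) = (t_4, t_5) = (39, 3) (two consecutive terms determine the rest), the sequence is eventually periodic: after a pre-period of length 3 it cycles with period 3.
For j ≥ 4, t_j depends only on (j - 4) mod 3. (47 - 4) mod 3 = 1, so t_{47} = t_5 = 3.

3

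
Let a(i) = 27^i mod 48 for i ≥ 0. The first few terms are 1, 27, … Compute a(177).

27

a(0) = 1; a(1) = 27; a(2) = 9; a(3) = 3; a(4) = 33; a(5) = 27.
Since a(5) = a(1) = 27, the sequence is eventually periodic: after a pre-period of length 1 it cycles with period 4.
For i ≥ 1, a(i) depends only on (i - 1) mod 4. (177 - 1) mod 4 = 0, so a(177) = a(1) = 27.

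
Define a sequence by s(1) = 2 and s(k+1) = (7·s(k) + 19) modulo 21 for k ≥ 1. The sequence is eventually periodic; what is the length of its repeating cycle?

Listing terms: s(1) = 2, s(2) = 12, s(3) = 19, s(4) = 5, s(5) = 12.
Since s(5) = s(2) = 12, the sequence is eventually periodic: after a pre-period of length 1 it cycles with period 3.

3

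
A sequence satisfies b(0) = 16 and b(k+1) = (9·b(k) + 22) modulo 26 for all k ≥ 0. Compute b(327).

16

b(0) = 16, b(1) = 10, b(2) = 8, b(3) = 16.
Since b(3) = b(0) = 16, the sequence is periodic with period 3.
So b(327) = b(0 + ((327-0) mod 3)) = b(0) = 16.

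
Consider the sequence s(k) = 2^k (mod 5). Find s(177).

Listing terms: s(0) = 1,  s(1) = 2,  s(2) = 4,  s(3) = 3,  s(4) = 1.
Since s(4) = s(0) = 1, the sequence is periodic with period 4.
So s(177) = s(0 + ((177-0) mod 4)) = s(1) = 2.

2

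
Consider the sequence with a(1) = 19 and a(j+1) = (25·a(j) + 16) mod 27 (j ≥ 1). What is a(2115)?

Computing terms: a(1) = 19, a(2) = 5, a(3) = 6, a(4) = 4, a(5) = 8, a(6) = 0, a(7) = 16, a(8) = 11, a(9) = 21, a(10) = 1, a(11) = 14, a(12) = 15, a(13) = 13, a(14) = 17, a(15) = 9, a(16) = 25, a(17) = 20, a(18) = 3, a(19) = 10, a(20) = 23, a(21) = 24, a(22) = 22, a(23) = 26, a(24) = 18, a(25) = 7, a(26) = 2, a(27) = 12, a(28) = 19.
The sequence repeats with period 27.
(2115 - 1) mod 27 = 8, so a(2115) = a(9) = 21.

21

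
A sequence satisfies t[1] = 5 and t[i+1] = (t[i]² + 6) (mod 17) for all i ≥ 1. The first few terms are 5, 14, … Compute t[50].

4

We have t[1] = 5; t[2] = 14; t[3] = 15; t[4] = 10; t[5] = 4; t[6] = 5.
The sequence repeats with period 5.
So t[50] = t[1 + ((50-1) mod 5)] = t[5] = 4.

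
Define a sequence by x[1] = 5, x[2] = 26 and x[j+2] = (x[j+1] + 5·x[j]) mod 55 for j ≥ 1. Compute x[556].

x[1] = 5; x[2] = 26; x[3] = 51; x[4] = 16; x[5] = 51; x[6] = 21; x[7] = 1; x[8] = 51; x[9] = 1; x[10] = 36; x[11] = 41; x[12] = 1; x[13] = 41; x[14] = 46; x[15] = 31; x[16] = 41; x[17] = 31; x[18] = 16; x[19] = 6; x[20] = 31; x[21] = 6; x[22] = 51; x[23] = 26; x[24] = 6; x[25] = 26; x[26] = 1; x[27] = 21; x[28] = 26; x[29] = 21; x[30] = 41; x[31] = 36; x[32] = 21; x[33] = 36; x[34] = 31; x[35] = 46; x[36] = 36; x[37] = 46; x[38] = 6; x[39] = 16; x[40] = 46; x[41] = 16; x[42] = 26; x[43] = 51.
Since (x[42], x[43]) = (x[2], x[3]) = (26, 51) (two consecutive terms determine the rest), the sequence is eventually periodic: after a pre-period of length 1 it cycles with period 40.
For j ≥ 2, x[j] depends only on (j - 2) mod 40. (556 - 2) mod 40 = 34, so x[556] = x[36] = 36.

36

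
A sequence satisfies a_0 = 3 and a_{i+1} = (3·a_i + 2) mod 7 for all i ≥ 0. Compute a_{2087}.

Computing terms: a_0 = 3,  a_1 = 4,  a_2 = 0,  a_3 = 2,  a_4 = 1,  a_5 = 5,  a_6 = 3.
Since a_6 = a_0 = 3, the sequence is periodic with period 6.
So a_{2087} = a_{0 + ((2087-0) mod 6)} = a_5 = 5.

5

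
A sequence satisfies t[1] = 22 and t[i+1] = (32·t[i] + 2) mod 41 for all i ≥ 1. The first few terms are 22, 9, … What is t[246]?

We have t[1] = 22; t[2] = 9; t[3] = 3; t[4] = 16; t[5] = 22.
The sequence repeats with period 4.
So t[246] = t[1 + ((246-1) mod 4)] = t[2] = 9.

9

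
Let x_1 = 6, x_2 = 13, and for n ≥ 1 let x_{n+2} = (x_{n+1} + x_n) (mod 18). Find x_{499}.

10

We have x_1 = 6, x_2 = 13, x_3 = 1, x_4 = 14, x_5 = 15, x_6 = 11, x_7 = 8, x_8 = 1, x_9 = 9, x_{10} = 10, x_{11} = 1, x_{12} = 11, x_{13} = 12, x_{14} = 5, x_{15} = 17, x_{16} = 4, x_{17} = 3, x_{18} = 7, x_{19} = 10, x_{20} = 17, x_{21} = 9, x_{22} = 8, x_{23} = 17, x_{24} = 7, x_{25} = 6, x_{26} = 13.
Since (x_{25}, x_{26}) = (x_1, x_2) = (6, 13) (two consecutive terms determine the rest), the sequence is periodic with period 24.
So x_{499} = x_{1 + ((499-1) mod 24)} = x_{19} = 10.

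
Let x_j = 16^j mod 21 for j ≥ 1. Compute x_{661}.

Listing terms: x_1 = 16; x_2 = 4; x_3 = 1; x_4 = 16.
Since x_4 = x_1 = 16, the sequence is periodic with period 3.
(661 - 1) mod 3 = 0, so x_{661} = x_1 = 16.

16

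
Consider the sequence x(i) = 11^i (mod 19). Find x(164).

Computing terms: x(0) = 1,  x(1) = 11,  x(2) = 7,  x(3) = 1.
The sequence repeats with period 3.
(164 - 0) mod 3 = 2, so x(164) = x(2) = 7.

7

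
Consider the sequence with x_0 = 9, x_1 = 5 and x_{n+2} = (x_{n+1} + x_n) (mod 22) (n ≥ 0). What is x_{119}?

We have x_0 = 9,  x_1 = 5,  x_2 = 14,  x_3 = 19,  x_4 = 11,  x_5 = 8,  x_6 = 19,  x_7 = 5,  x_8 = 2,  x_9 = 7,  x_{10} = 9,  x_{11} = 16,  x_{12} = 3,  x_{13} = 19,  x_{14} = 0,  x_{15} = 19,  x_{16} = 19,  x_{17} = 16,  x_{18} = 13,  x_{19} = 7,  x_{20} = 20,  x_{21} = 5,  x_{22} = 3,  x_{23} = 8,  x_{24} = 11,  x_{25} = 19,  x_{26} = 8,  x_{27} = 5,  x_{28} = 13,  x_{29} = 18,  x_{30} = 9,  x_{31} = 5.
Since (x_{30}, x_{31}) = (x_0, x_1) = (9, 5) (two consecutive terms determine the rest), the sequence is periodic with period 30.
So x_{119} = x_{0 + ((119-0) mod 30)} = x_{29} = 18.

18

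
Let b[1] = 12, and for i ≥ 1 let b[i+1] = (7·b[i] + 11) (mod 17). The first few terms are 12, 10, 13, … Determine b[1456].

5

Computing terms: b[1] = 12,  b[2] = 10,  b[3] = 13,  b[4] = 0,  b[5] = 11,  b[6] = 3,  b[7] = 15,  b[8] = 14,  b[9] = 7,  b[10] = 9,  b[11] = 6,  b[12] = 2,  b[13] = 8,  b[14] = 16,  b[15] = 4,  b[16] = 5,  b[17] = 12.
Since b[17] = b[1] = 12, the sequence is periodic with period 16.
(1456 - 1) mod 16 = 15, so b[1456] = b[16] = 5.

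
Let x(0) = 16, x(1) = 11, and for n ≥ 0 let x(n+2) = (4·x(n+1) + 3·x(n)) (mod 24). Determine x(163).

x(0) = 16,  x(1) = 11,  x(2) = 20,  x(3) = 17,  x(4) = 8,  x(5) = 11,  x(6) = 20.
Since (x(5), x(6)) = (x(1), x(2)) = (11, 20) (two consecutive terms determine the rest), the sequence is eventually periodic: after a pre-period of length 1 it cycles with period 4.
For n ≥ 1, x(n) depends only on (n - 1) mod 4. (163 - 1) mod 4 = 2, so x(163) = x(3) = 17.

17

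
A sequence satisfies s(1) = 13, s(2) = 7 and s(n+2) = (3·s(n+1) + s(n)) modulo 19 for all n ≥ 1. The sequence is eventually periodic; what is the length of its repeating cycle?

40

Listing terms: s(1) = 13,  s(2) = 7,  s(3) = 15,  s(4) = 14,  s(5) = 0,  s(6) = 14,  s(7) = 4,  s(8) = 7,  s(9) = 6,  s(10) = 6,  s(11) = 5,  s(12) = 2,  s(13) = 11,  s(14) = 16,  s(15) = 2,  s(16) = 3,  s(17) = 11,  s(18) = 17,  s(19) = 5,  s(20) = 13,  s(21) = 6,  s(22) = 12,  s(23) = 4,  s(24) = 5,  s(25) = 0,  s(26) = 5,  s(27) = 15,  s(28) = 12,  s(29) = 13,  s(30) = 13,  s(31) = 14,  s(32) = 17,  s(33) = 8,  s(34) = 3,  s(35) = 17,  s(36) = 16,  s(37) = 8,  s(38) = 2,  s(39) = 14,  s(40) = 6,  s(41) = 13,  s(42) = 7.
The sequence repeats with period 40.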